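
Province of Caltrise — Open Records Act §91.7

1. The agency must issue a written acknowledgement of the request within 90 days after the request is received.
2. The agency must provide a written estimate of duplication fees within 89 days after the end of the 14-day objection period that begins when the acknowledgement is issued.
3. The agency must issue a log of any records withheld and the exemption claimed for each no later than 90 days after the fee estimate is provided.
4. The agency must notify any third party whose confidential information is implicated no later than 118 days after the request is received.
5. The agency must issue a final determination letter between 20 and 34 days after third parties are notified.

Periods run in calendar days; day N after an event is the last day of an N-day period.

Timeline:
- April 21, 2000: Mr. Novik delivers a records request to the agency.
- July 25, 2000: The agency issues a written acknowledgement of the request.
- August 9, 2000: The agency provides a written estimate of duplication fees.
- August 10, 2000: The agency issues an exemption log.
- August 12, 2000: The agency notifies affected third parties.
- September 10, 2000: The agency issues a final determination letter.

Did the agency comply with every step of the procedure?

No

Step 1 — counting 90 days from April 21, 2000 (when the request is received) gives a deadline of July 20, 2000; done July 25, 2000 — 5 days late.
The analysis stops there.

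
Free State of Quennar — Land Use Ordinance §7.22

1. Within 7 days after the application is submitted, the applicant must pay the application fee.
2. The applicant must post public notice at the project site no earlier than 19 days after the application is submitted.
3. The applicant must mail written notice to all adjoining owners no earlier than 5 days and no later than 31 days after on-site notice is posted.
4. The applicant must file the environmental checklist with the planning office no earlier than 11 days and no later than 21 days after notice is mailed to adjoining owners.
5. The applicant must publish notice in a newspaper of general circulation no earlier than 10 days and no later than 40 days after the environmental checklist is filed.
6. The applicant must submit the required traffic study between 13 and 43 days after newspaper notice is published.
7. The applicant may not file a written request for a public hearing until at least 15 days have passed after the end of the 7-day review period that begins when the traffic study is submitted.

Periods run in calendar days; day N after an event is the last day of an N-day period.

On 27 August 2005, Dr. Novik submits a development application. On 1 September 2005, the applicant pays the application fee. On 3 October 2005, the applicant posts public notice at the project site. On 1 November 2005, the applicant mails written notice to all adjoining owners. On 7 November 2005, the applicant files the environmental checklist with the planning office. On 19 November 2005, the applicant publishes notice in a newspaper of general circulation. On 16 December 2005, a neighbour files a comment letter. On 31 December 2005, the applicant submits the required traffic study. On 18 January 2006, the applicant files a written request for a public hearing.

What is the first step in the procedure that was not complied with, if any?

Step 1: 7 days after 27 August 2005 (when the application is submitted) is 3 September 2005; 1 September 2005 is within that limit.
Step 2: the earliest permitted date is 19 days after 27 August 2005 (when the application is submitted), i.e. 15 September 2005; done 3 October 2005, after the minimum wait.
Step 3: the window is 5–31 days after 3 October 2005 (when on-site notice is posted), so 8 October 2005 through 3 November 2005; 1 November 2005 falls inside that range.
Step 4: the window is 11–21 days after 1 November 2005 (when notice is mailed to adjoining owners), so 12 November 2005 through 22 November 2005; done 7 November 2005 — 5 days before the window opened.

Step 4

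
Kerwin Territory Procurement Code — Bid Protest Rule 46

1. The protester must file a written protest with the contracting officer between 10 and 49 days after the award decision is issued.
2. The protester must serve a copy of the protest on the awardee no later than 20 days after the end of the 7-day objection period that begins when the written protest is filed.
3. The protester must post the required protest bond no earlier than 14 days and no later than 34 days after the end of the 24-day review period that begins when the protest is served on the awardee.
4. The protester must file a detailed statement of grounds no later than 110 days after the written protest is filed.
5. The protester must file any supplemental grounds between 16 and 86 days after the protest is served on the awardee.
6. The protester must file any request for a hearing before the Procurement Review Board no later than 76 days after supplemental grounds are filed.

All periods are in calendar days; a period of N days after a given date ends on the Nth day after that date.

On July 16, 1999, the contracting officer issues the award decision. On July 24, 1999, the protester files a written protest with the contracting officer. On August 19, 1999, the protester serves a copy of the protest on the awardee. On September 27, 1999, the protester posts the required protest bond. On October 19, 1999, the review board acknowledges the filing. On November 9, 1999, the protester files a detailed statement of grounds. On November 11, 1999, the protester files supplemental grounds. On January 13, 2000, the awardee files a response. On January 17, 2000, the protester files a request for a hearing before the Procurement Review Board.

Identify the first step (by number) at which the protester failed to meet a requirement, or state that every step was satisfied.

(1) the permitted window runs from July 16, 1999 + 10 = July 26, 1999 to July 16, 1999 + 49 = September 3, 1999; July 24, 1999 is 2 days too early.

Step 1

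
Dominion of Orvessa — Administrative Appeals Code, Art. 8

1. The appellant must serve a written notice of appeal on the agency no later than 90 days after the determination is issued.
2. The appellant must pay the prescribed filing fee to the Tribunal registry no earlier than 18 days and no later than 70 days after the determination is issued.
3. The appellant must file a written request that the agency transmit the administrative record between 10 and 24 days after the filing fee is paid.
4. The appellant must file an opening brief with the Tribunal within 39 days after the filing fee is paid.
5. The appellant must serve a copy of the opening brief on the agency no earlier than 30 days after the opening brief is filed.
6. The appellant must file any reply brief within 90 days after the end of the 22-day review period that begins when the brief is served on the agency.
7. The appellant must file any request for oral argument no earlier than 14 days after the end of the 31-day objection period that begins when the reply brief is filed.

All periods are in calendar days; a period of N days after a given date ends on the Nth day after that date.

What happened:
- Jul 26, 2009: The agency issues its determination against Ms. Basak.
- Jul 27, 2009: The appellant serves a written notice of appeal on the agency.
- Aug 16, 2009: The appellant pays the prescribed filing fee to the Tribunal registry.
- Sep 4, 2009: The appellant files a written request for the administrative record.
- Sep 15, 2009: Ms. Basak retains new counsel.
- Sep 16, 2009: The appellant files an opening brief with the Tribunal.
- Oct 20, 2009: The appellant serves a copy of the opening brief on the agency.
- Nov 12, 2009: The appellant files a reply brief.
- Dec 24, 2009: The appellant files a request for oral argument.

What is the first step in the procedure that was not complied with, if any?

Step 7

Step 1: 90 days after Jul 26, 2009 (when the determination is issued) is Oct 24, 2009; done Jul 27, 2009 — timely.
Step 2: the window is 18–70 days after Jul 26, 2009 (when the determination is issued), so Aug 13, 2009 through Oct 4, 2009; done Aug 16, 2009, which is between those dates.
Step 3: the window is 10–24 days after Aug 16, 2009 (when the filing fee is paid), so Aug 26, 2009 through Sep 9, 2009; Sep 4, 2009 falls inside that range.
Step 4: 39 days after Aug 16, 2009 (when the filing fee is paid) is Sep 24, 2009; Sep 16, 2009 is within that limit.
Step 5: the earliest permitted date is 30 days after Sep 16, 2009 (when the opening brief is filed), i.e. Oct 16, 2009; Oct 20, 2009 is on or after that date.
Step 6: 90 days after Nov 11, 2009 (end of the 22-day review period, which began when the brief is served on the agency on Oct 20, 2009) is Feb 9, 2010; done Nov 12, 2009 — timely.
Step 7: the earliest permitted date is 14 days after Dec 13, 2009 (end of the 31-day objection period, which began when the reply brief is filed on Nov 12, 2009), i.e. Dec 27, 2009; Dec 24, 2009 is 3 days before the earliest permitted date.
The procedure was therefore not followed at step 7.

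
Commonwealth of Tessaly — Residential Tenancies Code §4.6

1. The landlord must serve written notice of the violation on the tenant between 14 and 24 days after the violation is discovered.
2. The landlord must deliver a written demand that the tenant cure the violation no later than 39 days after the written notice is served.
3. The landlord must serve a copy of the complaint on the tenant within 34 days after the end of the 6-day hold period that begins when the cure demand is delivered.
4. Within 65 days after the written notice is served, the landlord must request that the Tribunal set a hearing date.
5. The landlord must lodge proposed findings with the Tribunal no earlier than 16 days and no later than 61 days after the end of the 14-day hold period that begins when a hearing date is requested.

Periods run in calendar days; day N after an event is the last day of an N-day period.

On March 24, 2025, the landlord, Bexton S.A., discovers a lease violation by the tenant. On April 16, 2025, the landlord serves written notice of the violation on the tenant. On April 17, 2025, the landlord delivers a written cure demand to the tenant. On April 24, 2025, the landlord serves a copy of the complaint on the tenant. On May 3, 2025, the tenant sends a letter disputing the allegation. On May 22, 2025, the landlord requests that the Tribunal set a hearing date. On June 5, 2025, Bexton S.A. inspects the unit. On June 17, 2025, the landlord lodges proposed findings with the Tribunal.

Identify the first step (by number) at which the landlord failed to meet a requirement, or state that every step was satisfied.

Step 5

(1) the permitted window runs from March 24, 2025 + 14 = April 7, 2025 to March 24, 2025 + 24 = April 17, 2025; done April 16, 2025, which is between those dates.
(2) due by April 16, 2025 + 39 days = May 25, 2025; April 17, 2025 is within that limit.
(3) due by April 23, 2025 + 34 days = May 27, 2025; done April 24, 2025 — timely.
(4) due by April 16, 2025 + 65 days = June 20, 2025; done May 22, 2025 — timely.
(5) the permitted window runs from June 5, 2025 + 16 = June 21, 2025 to June 5, 2025 + 61 = August 5, 2025; done June 17, 2025 — 4 days before the window opened.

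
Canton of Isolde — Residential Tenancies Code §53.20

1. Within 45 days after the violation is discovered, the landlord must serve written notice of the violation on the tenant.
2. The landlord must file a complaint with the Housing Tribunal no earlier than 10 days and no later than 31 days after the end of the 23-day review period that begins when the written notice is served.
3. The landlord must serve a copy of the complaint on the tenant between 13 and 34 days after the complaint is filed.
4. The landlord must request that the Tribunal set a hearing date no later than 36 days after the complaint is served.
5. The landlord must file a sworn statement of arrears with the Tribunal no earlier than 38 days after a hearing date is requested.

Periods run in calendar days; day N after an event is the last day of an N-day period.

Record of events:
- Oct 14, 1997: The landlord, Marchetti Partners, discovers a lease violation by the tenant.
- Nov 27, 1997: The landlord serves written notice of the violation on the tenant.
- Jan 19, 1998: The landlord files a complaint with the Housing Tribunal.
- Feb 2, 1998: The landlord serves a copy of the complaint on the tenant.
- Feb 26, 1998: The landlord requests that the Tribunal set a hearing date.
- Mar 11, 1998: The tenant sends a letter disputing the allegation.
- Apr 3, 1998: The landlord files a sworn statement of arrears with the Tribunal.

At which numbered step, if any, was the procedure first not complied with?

Step 1: 45 days after Oct 14, 1997 (when the violation is discovered) is Nov 28, 1997; completed Nov 27, 1997, before the deadline.
Step 2: the window is 10–31 days after Dec 20, 1997 (end of the 23-day review period, which began when the written notice is served on Nov 27, 1997), so Dec 30, 1997 through Jan 20, 1998; Jan 19, 1998 falls inside that range.
Step 3: the window is 13–34 days after Jan 19, 1998 (when the complaint is filed), so Feb 1, 1998 through Feb 22, 1998; Feb 2, 1998 falls inside that range.
Step 4: 36 days after Feb 2, 1998 (when the complaint is served) is Mar 10, 1998; completed Feb 26, 1998, before the deadline.
Step 5: the earliest permitted date is 38 days after Feb 26, 1998 (when a hearing date is requested), i.e. Apr 5, 1998; done Apr 3, 1998 — 2 days too early.
The procedure was therefore not followed at step 5.

Step 5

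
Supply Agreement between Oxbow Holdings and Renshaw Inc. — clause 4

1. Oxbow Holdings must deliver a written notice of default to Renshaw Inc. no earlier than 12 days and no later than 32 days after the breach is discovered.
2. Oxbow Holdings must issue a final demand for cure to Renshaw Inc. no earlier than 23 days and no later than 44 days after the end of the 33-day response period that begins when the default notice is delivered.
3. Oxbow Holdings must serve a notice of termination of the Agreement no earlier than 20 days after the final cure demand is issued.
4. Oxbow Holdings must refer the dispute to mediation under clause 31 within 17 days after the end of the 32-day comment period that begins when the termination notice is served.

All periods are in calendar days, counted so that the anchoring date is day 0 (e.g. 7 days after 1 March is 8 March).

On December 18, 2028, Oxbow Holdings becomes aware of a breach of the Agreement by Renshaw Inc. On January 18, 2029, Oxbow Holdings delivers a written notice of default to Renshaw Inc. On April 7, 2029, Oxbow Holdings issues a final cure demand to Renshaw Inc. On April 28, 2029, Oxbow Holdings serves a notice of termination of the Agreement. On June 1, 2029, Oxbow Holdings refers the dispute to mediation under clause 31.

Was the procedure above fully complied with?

No

Step 1: the window is 12–32 days after December 18, 2028 (when the breach is discovered), so December 30, 2028 through January 19, 2029; done January 18, 2029 — within the window.
Step 2: the window is 23–44 days after February 20, 2029 (end of the 33-day response period, which began when the default notice is delivered on January 18, 2029), so March 15, 2029 through April 5, 2029; April 7, 2029 is 2 days past the end of the window.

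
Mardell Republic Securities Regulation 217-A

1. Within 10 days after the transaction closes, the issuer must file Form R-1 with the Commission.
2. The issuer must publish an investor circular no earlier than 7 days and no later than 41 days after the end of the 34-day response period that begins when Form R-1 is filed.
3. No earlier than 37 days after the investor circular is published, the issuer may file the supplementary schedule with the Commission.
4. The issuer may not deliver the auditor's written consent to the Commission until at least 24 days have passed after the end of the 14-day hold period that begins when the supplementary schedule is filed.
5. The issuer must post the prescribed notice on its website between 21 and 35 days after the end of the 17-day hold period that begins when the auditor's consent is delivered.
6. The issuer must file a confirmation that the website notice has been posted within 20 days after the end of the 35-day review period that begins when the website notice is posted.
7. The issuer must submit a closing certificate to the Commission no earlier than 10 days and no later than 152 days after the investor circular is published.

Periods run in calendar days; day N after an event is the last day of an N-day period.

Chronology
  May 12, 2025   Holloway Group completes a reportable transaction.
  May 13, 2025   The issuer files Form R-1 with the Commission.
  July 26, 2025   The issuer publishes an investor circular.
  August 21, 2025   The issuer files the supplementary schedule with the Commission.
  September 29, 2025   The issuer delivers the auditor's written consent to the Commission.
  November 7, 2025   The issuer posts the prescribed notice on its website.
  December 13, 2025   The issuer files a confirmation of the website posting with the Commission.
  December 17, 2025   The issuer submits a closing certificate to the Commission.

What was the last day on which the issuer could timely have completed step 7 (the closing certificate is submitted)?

Step 7 runs from July 26, 2025, when the investor circular is published. The window is 10–152 days after July 26, 2025; it closes on December 25, 2025.

December 25, 2025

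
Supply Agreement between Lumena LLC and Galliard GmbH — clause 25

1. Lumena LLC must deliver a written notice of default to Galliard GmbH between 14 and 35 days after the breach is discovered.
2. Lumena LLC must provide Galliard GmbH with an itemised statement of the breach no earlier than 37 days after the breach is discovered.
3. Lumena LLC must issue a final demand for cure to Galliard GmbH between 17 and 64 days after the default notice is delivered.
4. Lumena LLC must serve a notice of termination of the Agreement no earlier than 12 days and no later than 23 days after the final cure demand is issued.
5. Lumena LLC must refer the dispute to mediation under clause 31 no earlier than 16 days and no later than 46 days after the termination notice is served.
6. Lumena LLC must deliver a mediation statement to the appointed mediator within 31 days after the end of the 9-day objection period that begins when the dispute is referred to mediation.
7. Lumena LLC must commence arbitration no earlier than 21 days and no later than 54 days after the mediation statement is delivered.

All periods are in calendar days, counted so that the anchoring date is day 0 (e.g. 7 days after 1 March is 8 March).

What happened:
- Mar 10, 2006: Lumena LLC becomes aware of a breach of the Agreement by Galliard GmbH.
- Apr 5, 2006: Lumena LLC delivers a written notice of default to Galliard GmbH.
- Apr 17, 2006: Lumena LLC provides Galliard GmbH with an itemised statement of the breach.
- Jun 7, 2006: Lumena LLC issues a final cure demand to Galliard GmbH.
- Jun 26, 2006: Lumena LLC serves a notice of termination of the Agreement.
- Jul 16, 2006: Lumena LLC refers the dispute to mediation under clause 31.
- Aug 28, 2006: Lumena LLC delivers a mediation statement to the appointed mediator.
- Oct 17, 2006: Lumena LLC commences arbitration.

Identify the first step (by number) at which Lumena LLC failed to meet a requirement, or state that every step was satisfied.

Step 6

Step 1: the window is 14–35 days after Mar 10, 2006 (when the breach is discovered), so Mar 24, 2006 through Apr 14, 2006; Apr 5, 2006 falls inside that range.
Step 2: the earliest permitted date is 37 days after Mar 10, 2006 (when the breach is discovered), i.e. Apr 16, 2006; done Apr 17, 2006, after the minimum wait.
Step 3: the window is 17–64 days after Apr 5, 2006 (when the default notice is delivered), so Apr 22, 2006 through Jun 8, 2006; done Jun 7, 2006, which is between those dates.
Step 4: the window is 12–23 days after Jun 7, 2006 (when the final cure demand is issued), so Jun 19, 2006 through Jun 30, 2006; done Jun 26, 2006 — within the window.
Step 5: the window is 16–46 days after Jun 26, 2006 (when the termination notice is served), so Jul 12, 2006 through Aug 11, 2006; Jul 16, 2006 falls inside that range.
Step 6: 31 days after Jul 25, 2006 (end of the 9-day objection period, which began when the dispute is referred to mediation on Jul 16, 2006) is Aug 25, 2006; Aug 28, 2006 misses that deadline by 3 days.
No need to go further; step 6 was not satisfied.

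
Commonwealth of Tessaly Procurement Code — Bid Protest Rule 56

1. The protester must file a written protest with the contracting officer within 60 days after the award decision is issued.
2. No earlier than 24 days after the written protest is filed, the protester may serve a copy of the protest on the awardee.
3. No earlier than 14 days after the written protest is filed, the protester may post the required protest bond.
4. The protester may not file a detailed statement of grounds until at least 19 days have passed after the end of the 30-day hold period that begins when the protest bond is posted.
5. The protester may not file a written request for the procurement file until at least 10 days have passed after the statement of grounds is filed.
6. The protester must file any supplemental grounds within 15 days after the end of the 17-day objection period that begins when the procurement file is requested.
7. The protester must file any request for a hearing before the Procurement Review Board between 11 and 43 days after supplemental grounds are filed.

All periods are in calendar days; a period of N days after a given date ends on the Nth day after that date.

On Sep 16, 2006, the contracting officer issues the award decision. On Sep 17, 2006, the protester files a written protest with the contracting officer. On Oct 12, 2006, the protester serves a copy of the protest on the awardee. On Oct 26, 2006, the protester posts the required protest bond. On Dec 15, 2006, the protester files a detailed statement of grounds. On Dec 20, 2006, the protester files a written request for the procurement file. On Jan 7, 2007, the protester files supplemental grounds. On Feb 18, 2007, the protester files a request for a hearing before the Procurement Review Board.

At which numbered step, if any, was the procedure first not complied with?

Step 1 — counting 60 days from Sep 16, 2006 (when the award decision is issued) gives a deadline of Nov 15, 2006; completed Sep 17, 2006, before the deadline.
Step 2 — must wait 24 days from Sep 17, 2006 (when the written protest is filed), so not before Oct 11, 2006; Oct 12, 2006 is on or after that date.
Step 3 — must wait 14 days from Sep 17, 2006 (when the written protest is filed), so not before Oct 1, 2006; Oct 26, 2006 is on or after that date.
Step 4 — must wait 19 days from Nov 25, 2006 (end of the 30-day hold period, which began when the protest bond is posted on Oct 26, 2006), so not before Dec 14, 2006; done Dec 15, 2006 — permitted.
Step 5 — must wait 10 days from Dec 15, 2006 (when the statement of grounds is filed), so not before Dec 25, 2006; done Dec 20, 2006 — 5 days too early.

Step 5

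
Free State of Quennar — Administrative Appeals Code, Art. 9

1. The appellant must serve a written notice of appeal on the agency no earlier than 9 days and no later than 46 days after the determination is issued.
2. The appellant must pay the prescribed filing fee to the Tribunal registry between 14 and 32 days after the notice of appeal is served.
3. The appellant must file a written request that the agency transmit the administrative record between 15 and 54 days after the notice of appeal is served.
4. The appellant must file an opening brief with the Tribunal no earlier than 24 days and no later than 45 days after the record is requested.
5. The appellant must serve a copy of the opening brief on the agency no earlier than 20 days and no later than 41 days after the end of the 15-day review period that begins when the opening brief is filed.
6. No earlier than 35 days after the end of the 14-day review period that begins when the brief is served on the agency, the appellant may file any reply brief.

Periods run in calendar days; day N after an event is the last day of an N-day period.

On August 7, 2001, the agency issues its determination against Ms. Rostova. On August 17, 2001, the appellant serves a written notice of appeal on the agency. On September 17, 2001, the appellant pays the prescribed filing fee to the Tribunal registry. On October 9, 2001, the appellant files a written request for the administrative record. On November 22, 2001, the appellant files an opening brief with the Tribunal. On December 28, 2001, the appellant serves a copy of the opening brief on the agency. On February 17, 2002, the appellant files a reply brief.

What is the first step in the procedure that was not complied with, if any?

None — every step was satisfied

Step 1 — 9 and 46 days from August 7, 2001 (when the determination is issued) are August 16, 2001 and September 22, 2001 respectively; done August 17, 2001 — within the window.
Step 2 — 14 and 32 days from August 17, 2001 (when the notice of appeal is served) are August 31, 2001 and September 18, 2001 respectively; done September 17, 2001 — within the window.
Step 3 — 15 and 54 days from August 17, 2001 (when the notice of appeal is served) are September 1, 2001 and October 10, 2001 respectively; done October 9, 2001 — within the window.
Step 4 — 24 and 45 days from October 9, 2001 (when the record is requested) are November 2, 2001 and November 23, 2001 respectively; done November 22, 2001, which is between those dates.
Step 5 — 20 and 41 days from December 7, 2001 (end of the 15-day review period, which began when the opening brief is filed on November 22, 2001) are December 27, 2001 and January 17, 2002 respectively; done December 28, 2001, which is between those dates.
Step 6 — must wait 35 days from January 11, 2002 (end of the 14-day review period, which began when the brief is served on the agency on December 28, 2001), so not before February 15, 2002; February 17, 2002 is on or after that date.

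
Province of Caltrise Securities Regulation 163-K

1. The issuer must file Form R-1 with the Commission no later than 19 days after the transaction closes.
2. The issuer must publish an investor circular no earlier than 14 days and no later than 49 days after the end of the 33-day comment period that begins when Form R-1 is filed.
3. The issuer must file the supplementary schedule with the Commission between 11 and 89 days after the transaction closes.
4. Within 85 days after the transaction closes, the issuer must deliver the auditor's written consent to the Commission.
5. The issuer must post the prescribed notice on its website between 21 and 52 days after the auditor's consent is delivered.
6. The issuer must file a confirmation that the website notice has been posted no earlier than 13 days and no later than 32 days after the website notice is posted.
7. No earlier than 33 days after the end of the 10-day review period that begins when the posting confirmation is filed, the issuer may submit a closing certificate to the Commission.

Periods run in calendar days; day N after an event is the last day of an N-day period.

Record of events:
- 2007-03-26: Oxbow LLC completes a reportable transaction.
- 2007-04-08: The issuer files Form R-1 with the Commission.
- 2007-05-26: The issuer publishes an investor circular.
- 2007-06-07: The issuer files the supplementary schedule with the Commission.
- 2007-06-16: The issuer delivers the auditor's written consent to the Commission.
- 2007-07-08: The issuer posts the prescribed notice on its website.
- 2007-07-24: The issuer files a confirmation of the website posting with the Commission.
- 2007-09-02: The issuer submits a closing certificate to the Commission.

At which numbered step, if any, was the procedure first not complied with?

Step 1: 19 days after 2007-03-26 (when the transaction closes) is 2007-04-14; done 2007-04-08 — timely.
Step 2: the window is 14–49 days after 2007-05-11 (end of the 33-day comment period, which began when Form R-1 is filed on 2007-04-08), so 2007-05-25 through 2007-06-29; done 2007-05-26, which is between those dates.
Step 3: the window is 11–89 days after 2007-03-26 (when the transaction closes), so 2007-04-06 through 2007-06-23; 2007-06-07 falls inside that range.
Step 4: 85 days after 2007-03-26 (when the transaction closes) is 2007-06-19; done 2007-06-16 — timely.
Step 5: the window is 21–52 days after 2007-06-16 (when the auditor's consent is delivered), so 2007-07-07 through 2007-08-07; done 2007-07-08 — within the window.
Step 6: the window is 13–32 days after 2007-07-08 (when the website notice is posted), so 2007-07-21 through 2007-08-09; done 2007-07-24 — within the window.
Step 7: the earliest permitted date is 33 days after 2007-08-03 (end of the 10-day review period, which began when the posting confirmation is filed on 2007-07-24), i.e. 2007-09-05; 2007-09-02 is 3 days before the earliest permitted date.
That is the first point of non-compliance.

Step 7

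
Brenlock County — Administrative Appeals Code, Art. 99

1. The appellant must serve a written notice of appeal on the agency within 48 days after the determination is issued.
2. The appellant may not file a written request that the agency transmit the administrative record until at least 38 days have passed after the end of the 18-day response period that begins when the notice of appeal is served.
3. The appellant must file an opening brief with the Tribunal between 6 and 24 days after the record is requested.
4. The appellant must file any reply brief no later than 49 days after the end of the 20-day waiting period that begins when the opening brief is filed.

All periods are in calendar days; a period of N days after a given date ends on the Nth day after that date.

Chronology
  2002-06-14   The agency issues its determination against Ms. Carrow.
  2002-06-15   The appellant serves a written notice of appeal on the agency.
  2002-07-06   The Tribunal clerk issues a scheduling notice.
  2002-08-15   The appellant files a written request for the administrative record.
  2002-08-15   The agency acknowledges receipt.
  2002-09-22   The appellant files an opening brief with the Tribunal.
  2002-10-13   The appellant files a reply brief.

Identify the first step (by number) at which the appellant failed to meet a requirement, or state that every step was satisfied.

Step 3

Step 1 — counting 48 days from 2002-06-14 (when the determination is issued) gives a deadline of 2002-08-01; completed 2002-06-15, before the deadline.
Step 2 — must wait 38 days from 2002-07-03 (end of the 18-day response period, which began when the notice of appeal is served on 2002-06-15), so not before 2002-08-10; done 2002-08-15 — permitted.
Step 3 — 6 and 24 days from 2002-08-15 (when the record is requested) are 2002-08-21 and 2002-09-08 respectively; 2002-09-22 is 14 days past the end of the window.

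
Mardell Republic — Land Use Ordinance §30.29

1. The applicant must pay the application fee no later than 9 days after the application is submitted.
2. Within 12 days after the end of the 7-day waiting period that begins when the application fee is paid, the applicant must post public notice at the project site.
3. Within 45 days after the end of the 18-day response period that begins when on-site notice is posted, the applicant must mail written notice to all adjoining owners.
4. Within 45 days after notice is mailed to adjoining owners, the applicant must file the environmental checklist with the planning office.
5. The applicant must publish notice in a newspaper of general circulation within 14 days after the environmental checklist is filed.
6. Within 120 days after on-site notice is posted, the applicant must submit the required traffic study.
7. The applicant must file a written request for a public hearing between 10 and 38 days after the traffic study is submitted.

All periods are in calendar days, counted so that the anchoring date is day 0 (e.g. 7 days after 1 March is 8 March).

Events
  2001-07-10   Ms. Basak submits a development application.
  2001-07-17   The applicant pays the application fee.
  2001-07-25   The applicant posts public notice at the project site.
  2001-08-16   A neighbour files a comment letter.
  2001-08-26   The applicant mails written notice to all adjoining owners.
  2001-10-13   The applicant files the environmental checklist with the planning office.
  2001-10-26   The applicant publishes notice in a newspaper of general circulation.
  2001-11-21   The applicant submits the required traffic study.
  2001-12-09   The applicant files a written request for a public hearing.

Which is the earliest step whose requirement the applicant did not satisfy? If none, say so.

Step 4

Step 1 — counting 9 days from 2001-07-10 (when the application is submitted) gives a deadline of 2001-07-19; done 2001-07-17 — timely.
Step 2 — counting 12 days from 2001-07-24 (end of the 7-day waiting period, which began when the application fee is paid on 2001-07-17) gives a deadline of 2001-08-05; completed 2001-07-25, before the deadline.
Step 3 — counting 45 days from 2001-08-12 (end of the 18-day response period, which began when on-site notice is posted on 2001-07-25) gives a deadline of 2001-09-26; done 2001-08-26 — timely.
Step 4 — counting 45 days from 2001-08-26 (when notice is mailed to adjoining owners) gives a deadline of 2001-10-10; 2001-10-13 misses that deadline by 3 days.
The procedure was therefore not followed at step 4.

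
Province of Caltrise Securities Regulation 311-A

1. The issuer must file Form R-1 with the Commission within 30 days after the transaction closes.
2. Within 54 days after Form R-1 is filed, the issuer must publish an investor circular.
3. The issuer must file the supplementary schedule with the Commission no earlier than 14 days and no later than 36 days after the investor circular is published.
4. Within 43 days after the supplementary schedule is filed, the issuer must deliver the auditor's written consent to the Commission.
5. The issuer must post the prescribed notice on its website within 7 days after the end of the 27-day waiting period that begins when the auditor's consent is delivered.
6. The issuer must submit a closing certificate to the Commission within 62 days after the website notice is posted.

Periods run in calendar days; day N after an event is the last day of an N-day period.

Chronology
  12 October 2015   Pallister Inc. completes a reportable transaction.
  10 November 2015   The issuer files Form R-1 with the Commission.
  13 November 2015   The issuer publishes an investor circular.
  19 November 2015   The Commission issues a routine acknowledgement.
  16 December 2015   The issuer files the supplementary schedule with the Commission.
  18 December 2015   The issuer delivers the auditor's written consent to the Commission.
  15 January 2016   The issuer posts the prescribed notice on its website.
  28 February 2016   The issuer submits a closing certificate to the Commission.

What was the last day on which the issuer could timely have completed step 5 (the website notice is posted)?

21 January 2016

The auditor's consent is delivered on 18 December 2015; the 27-day waiting period therefore ends 14 January 2016, and step 5 runs from that date. 7 days after 14 January 2016 is 21 January 2016.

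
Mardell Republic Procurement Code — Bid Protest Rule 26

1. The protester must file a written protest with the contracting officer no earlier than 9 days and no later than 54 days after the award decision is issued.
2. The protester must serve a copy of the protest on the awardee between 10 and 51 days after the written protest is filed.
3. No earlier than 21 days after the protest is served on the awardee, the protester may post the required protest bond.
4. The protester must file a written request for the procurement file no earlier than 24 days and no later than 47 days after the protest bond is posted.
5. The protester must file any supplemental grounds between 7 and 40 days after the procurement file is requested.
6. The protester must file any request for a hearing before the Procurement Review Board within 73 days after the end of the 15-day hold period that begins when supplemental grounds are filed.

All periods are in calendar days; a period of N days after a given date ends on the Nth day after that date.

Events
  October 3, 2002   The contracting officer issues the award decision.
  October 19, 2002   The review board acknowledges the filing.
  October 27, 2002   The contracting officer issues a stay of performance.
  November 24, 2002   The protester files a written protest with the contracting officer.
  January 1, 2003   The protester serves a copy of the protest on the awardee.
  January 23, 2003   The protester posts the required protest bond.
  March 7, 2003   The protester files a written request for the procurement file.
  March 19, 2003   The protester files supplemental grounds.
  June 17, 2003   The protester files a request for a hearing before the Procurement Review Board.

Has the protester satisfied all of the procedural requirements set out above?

Step 1: the window is 9–54 days after October 3, 2002 (when the award decision is issued), so October 12, 2002 through November 26, 2002; done November 24, 2002, which is between those dates.
Step 2: the window is 10–51 days after November 24, 2002 (when the written protest is filed), so December 4, 2002 through January 14, 2003; done January 1, 2003 — within the window.
Step 3: the earliest permitted date is 21 days after January 1, 2003 (when the protest is served on the awardee), i.e. January 22, 2003; done January 23, 2003 — permitted.
Step 4: the window is 24–47 days after January 23, 2003 (when the protest bond is posted), so February 16, 2003 through March 11, 2003; done March 7, 2003, which is between those dates.
Step 5: the window is 7–40 days after March 7, 2003 (when the procurement file is requested), so March 14, 2003 through April 16, 2003; March 19, 2003 falls inside that range.
Step 6: 73 days after April 3, 2003 (end of the 15-day hold period, which began when supplemental grounds are filed on March 19, 2003) is June 15, 2003; done June 17, 2003 — 2 days late.
No need to go further; step 6 was not satisfied.

No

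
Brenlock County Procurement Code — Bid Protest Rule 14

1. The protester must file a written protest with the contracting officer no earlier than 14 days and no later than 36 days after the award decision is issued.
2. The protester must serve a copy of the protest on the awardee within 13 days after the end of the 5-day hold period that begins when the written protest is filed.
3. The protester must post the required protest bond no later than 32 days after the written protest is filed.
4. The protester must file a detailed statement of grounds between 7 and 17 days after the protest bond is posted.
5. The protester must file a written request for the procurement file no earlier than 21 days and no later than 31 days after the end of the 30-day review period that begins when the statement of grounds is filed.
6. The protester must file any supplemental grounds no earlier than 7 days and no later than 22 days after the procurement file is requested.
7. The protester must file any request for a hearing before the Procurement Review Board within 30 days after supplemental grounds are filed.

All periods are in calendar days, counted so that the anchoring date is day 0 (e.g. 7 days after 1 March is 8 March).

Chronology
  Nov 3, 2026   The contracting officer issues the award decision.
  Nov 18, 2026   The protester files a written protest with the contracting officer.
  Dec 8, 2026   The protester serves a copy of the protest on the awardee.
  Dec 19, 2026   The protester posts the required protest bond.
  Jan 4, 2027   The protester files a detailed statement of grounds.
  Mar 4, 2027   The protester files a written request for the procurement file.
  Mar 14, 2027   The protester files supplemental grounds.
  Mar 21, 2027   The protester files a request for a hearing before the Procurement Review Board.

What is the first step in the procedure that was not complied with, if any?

Step 1 — 14 and 36 days from Nov 3, 2026 (when the award decision is issued) are Nov 17, 2026 and Dec 9, 2026 respectively; Nov 18, 2026 falls inside that range.
Step 2 — counting 13 days from Nov 23, 2026 (end of the 5-day hold period, which began when the written protest is filed on Nov 18, 2026) gives a deadline of Dec 6, 2026; done Dec 8, 2026 — 2 days late.

Step 2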